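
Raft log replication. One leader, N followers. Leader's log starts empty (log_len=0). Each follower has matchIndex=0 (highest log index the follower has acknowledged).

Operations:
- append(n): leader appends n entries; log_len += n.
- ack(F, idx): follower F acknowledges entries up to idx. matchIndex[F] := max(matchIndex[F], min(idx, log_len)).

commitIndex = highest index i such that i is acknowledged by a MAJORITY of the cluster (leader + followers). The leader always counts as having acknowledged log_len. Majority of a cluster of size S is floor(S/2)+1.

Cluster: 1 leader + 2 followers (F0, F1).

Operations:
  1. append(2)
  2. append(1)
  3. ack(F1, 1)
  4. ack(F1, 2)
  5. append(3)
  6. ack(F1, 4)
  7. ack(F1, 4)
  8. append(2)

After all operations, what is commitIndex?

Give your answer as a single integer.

Op 1: append 2 -> log_len=2
Op 2: append 1 -> log_len=3
Op 3: F1 acks idx 1 -> match: F0=0 F1=1; commitIndex=1
Op 4: F1 acks idx 2 -> match: F0=0 F1=2; commitIndex=2
Op 5: append 3 -> log_len=6
Op 6: F1 acks idx 4 -> match: F0=0 F1=4; commitIndex=4
Op 7: F1 acks idx 4 -> match: F0=0 F1=4; commitIndex=4
Op 8: append 2 -> log_len=8

Answer: 4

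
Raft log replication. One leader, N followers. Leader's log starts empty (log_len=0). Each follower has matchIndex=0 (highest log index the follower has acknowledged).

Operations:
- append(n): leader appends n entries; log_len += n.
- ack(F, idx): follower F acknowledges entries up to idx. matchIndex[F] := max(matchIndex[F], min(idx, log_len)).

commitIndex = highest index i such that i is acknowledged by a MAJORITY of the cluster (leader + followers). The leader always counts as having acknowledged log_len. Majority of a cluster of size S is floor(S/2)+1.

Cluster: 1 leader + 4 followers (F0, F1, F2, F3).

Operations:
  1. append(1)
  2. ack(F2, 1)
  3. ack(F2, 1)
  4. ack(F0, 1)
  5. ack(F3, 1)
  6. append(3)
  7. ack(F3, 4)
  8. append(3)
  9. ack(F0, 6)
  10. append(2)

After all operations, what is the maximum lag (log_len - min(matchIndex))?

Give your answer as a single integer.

Op 1: append 1 -> log_len=1
Op 2: F2 acks idx 1 -> match: F0=0 F1=0 F2=1 F3=0; commitIndex=0
Op 3: F2 acks idx 1 -> match: F0=0 F1=0 F2=1 F3=0; commitIndex=0
Op 4: F0 acks idx 1 -> match: F0=1 F1=0 F2=1 F3=0; commitIndex=1
Op 5: F3 acks idx 1 -> match: F0=1 F1=0 F2=1 F3=1; commitIndex=1
Op 6: append 3 -> log_len=4
Op 7: F3 acks idx 4 -> match: F0=1 F1=0 F2=1 F3=4; commitIndex=1
Op 8: append 3 -> log_len=7
Op 9: F0 acks idx 6 -> match: F0=6 F1=0 F2=1 F3=4; commitIndex=4
Op 10: append 2 -> log_len=9

Answer: 9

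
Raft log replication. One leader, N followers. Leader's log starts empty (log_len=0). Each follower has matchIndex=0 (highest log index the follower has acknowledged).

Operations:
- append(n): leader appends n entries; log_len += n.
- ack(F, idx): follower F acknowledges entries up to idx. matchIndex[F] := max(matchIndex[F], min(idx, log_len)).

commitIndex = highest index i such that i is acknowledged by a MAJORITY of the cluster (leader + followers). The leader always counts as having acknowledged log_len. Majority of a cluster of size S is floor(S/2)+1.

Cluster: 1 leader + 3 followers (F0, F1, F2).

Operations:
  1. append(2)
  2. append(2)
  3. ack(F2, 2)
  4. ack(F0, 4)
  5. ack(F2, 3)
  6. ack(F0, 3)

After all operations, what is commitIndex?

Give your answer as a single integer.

Op 1: append 2 -> log_len=2
Op 2: append 2 -> log_len=4
Op 3: F2 acks idx 2 -> match: F0=0 F1=0 F2=2; commitIndex=0
Op 4: F0 acks idx 4 -> match: F0=4 F1=0 F2=2; commitIndex=2
Op 5: F2 acks idx 3 -> match: F0=4 F1=0 F2=3; commitIndex=3
Op 6: F0 acks idx 3 -> match: F0=4 F1=0 F2=3; commitIndex=3

Answer: 3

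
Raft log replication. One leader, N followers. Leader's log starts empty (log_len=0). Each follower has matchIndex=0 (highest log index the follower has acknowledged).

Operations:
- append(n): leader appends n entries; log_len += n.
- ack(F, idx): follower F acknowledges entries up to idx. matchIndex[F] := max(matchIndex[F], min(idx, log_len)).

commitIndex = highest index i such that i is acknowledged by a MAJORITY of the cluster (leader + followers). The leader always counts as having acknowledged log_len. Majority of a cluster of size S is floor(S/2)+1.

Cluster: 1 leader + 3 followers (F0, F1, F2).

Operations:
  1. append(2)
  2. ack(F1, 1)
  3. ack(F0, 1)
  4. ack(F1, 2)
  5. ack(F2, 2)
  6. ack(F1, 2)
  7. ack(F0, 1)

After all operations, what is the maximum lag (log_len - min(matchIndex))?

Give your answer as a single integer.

Op 1: append 2 -> log_len=2
Op 2: F1 acks idx 1 -> match: F0=0 F1=1 F2=0; commitIndex=0
Op 3: F0 acks idx 1 -> match: F0=1 F1=1 F2=0; commitIndex=1
Op 4: F1 acks idx 2 -> match: F0=1 F1=2 F2=0; commitIndex=1
Op 5: F2 acks idx 2 -> match: F0=1 F1=2 F2=2; commitIndex=2
Op 6: F1 acks idx 2 -> match: F0=1 F1=2 F2=2; commitIndex=2
Op 7: F0 acks idx 1 -> match: F0=1 F1=2 F2=2; commitIndex=2

Answer: 1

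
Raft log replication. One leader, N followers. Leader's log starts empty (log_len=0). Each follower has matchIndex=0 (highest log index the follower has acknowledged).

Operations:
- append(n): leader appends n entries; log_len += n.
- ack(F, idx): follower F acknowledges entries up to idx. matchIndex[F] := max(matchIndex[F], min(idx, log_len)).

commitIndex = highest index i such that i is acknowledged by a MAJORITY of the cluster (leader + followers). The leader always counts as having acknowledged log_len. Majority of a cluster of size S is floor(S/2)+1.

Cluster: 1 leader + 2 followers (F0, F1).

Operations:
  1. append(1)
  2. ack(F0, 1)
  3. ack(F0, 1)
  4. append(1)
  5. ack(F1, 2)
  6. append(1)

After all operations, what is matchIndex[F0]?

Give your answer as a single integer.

Answer: 1

Derivation:
Op 1: append 1 -> log_len=1
Op 2: F0 acks idx 1 -> match: F0=1 F1=0; commitIndex=1
Op 3: F0 acks idx 1 -> match: F0=1 F1=0; commitIndex=1
Op 4: append 1 -> log_len=2
Op 5: F1 acks idx 2 -> match: F0=1 F1=2; commitIndex=2
Op 6: append 1 -> log_len=3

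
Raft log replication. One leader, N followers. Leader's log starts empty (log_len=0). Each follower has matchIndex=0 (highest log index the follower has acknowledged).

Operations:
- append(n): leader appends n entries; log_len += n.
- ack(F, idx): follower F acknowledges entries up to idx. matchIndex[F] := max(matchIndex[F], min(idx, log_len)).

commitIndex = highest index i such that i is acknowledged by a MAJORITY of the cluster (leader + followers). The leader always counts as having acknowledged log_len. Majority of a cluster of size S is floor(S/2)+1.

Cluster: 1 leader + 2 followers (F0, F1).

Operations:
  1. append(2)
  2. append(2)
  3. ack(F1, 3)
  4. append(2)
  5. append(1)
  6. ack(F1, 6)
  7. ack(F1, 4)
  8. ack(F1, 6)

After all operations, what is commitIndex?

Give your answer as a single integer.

Op 1: append 2 -> log_len=2
Op 2: append 2 -> log_len=4
Op 3: F1 acks idx 3 -> match: F0=0 F1=3; commitIndex=3
Op 4: append 2 -> log_len=6
Op 5: append 1 -> log_len=7
Op 6: F1 acks idx 6 -> match: F0=0 F1=6; commitIndex=6
Op 7: F1 acks idx 4 -> match: F0=0 F1=6; commitIndex=6
Op 8: F1 acks idx 6 -> match: F0=0 F1=6; commitIndex=6

Answer: 6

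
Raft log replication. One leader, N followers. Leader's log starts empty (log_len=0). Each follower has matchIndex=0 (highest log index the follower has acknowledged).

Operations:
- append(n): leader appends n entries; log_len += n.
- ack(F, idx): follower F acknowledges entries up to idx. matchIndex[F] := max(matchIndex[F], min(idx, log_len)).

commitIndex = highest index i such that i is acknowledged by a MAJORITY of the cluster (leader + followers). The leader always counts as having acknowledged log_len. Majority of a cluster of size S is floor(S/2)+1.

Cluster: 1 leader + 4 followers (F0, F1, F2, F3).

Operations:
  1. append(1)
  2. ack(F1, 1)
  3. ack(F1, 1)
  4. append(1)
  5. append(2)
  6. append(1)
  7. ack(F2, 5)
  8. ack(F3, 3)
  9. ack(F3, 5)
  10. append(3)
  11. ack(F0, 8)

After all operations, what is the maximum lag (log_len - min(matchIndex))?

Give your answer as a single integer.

Answer: 7

Derivation:
Op 1: append 1 -> log_len=1
Op 2: F1 acks idx 1 -> match: F0=0 F1=1 F2=0 F3=0; commitIndex=0
Op 3: F1 acks idx 1 -> match: F0=0 F1=1 F2=0 F3=0; commitIndex=0
Op 4: append 1 -> log_len=2
Op 5: append 2 -> log_len=4
Op 6: append 1 -> log_len=5
Op 7: F2 acks idx 5 -> match: F0=0 F1=1 F2=5 F3=0; commitIndex=1
Op 8: F3 acks idx 3 -> match: F0=0 F1=1 F2=5 F3=3; commitIndex=3
Op 9: F3 acks idx 5 -> match: F0=0 F1=1 F2=5 F3=5; commitIndex=5
Op 10: append 3 -> log_len=8
Op 11: F0 acks idx 8 -> match: F0=8 F1=1 F2=5 F3=5; commitIndex=5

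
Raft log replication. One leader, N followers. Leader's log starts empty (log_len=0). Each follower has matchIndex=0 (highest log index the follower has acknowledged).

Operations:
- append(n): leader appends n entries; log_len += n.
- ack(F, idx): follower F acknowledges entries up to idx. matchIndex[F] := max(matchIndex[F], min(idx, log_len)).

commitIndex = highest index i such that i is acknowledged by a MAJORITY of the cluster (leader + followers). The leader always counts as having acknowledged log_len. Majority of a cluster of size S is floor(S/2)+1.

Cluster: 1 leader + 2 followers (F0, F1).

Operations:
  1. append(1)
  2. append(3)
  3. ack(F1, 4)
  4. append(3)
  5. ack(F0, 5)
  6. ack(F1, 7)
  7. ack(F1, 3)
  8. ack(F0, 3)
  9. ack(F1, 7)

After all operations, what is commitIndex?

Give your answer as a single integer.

Op 1: append 1 -> log_len=1
Op 2: append 3 -> log_len=4
Op 3: F1 acks idx 4 -> match: F0=0 F1=4; commitIndex=4
Op 4: append 3 -> log_len=7
Op 5: F0 acks idx 5 -> match: F0=5 F1=4; commitIndex=5
Op 6: F1 acks idx 7 -> match: F0=5 F1=7; commitIndex=7
Op 7: F1 acks idx 3 -> match: F0=5 F1=7; commitIndex=7
Op 8: F0 acks idx 3 -> match: F0=5 F1=7; commitIndex=7
Op 9: F1 acks idx 7 -> match: F0=5 F1=7; commitIndex=7

Answer: 7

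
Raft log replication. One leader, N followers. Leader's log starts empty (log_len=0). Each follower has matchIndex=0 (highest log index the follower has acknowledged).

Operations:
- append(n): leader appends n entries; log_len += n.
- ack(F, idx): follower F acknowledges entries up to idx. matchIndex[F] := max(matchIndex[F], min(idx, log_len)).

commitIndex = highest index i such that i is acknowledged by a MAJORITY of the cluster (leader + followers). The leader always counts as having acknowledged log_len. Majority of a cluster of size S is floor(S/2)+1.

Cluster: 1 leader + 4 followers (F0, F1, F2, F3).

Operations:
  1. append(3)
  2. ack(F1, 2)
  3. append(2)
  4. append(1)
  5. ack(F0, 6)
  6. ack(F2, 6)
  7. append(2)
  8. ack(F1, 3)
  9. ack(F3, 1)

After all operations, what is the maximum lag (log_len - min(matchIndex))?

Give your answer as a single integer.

Answer: 7

Derivation:
Op 1: append 3 -> log_len=3
Op 2: F1 acks idx 2 -> match: F0=0 F1=2 F2=0 F3=0; commitIndex=0
Op 3: append 2 -> log_len=5
Op 4: append 1 -> log_len=6
Op 5: F0 acks idx 6 -> match: F0=6 F1=2 F2=0 F3=0; commitIndex=2
Op 6: F2 acks idx 6 -> match: F0=6 F1=2 F2=6 F3=0; commitIndex=6
Op 7: append 2 -> log_len=8
Op 8: F1 acks idx 3 -> match: F0=6 F1=3 F2=6 F3=0; commitIndex=6
Op 9: F3 acks idx 1 -> match: F0=6 F1=3 F2=6 F3=1; commitIndex=6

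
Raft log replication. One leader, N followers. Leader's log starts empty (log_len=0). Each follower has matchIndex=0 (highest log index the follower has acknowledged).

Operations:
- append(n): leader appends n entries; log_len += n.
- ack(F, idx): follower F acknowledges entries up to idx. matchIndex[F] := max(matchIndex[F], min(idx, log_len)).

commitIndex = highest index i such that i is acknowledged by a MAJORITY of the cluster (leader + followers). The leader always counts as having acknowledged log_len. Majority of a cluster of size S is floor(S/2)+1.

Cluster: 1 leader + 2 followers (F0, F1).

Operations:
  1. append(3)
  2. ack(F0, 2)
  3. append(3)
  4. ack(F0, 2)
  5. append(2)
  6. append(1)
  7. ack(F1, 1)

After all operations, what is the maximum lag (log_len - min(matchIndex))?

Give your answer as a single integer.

Op 1: append 3 -> log_len=3
Op 2: F0 acks idx 2 -> match: F0=2 F1=0; commitIndex=2
Op 3: append 3 -> log_len=6
Op 4: F0 acks idx 2 -> match: F0=2 F1=0; commitIndex=2
Op 5: append 2 -> log_len=8
Op 6: append 1 -> log_len=9
Op 7: F1 acks idx 1 -> match: F0=2 F1=1; commitIndex=2

Answer: 8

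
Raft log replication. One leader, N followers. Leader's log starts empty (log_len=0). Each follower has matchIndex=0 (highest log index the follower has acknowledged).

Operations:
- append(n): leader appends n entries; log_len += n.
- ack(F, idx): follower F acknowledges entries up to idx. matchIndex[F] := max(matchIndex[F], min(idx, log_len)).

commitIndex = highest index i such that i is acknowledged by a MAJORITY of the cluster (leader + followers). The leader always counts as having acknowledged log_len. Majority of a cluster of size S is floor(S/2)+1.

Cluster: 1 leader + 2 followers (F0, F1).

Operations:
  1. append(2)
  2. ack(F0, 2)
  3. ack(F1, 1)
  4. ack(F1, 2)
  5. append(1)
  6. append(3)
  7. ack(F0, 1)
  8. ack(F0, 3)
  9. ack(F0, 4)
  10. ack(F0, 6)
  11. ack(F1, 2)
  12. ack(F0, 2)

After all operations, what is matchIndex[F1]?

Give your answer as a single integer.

Op 1: append 2 -> log_len=2
Op 2: F0 acks idx 2 -> match: F0=2 F1=0; commitIndex=2
Op 3: F1 acks idx 1 -> match: F0=2 F1=1; commitIndex=2
Op 4: F1 acks idx 2 -> match: F0=2 F1=2; commitIndex=2
Op 5: append 1 -> log_len=3
Op 6: append 3 -> log_len=6
Op 7: F0 acks idx 1 -> match: F0=2 F1=2; commitIndex=2
Op 8: F0 acks idx 3 -> match: F0=3 F1=2; commitIndex=3
Op 9: F0 acks idx 4 -> match: F0=4 F1=2; commitIndex=4
Op 10: F0 acks idx 6 -> match: F0=6 F1=2; commitIndex=6
Op 11: F1 acks idx 2 -> match: F0=6 F1=2; commitIndex=6
Op 12: F0 acks idx 2 -> match: F0=6 F1=2; commitIndex=6

Answer: 2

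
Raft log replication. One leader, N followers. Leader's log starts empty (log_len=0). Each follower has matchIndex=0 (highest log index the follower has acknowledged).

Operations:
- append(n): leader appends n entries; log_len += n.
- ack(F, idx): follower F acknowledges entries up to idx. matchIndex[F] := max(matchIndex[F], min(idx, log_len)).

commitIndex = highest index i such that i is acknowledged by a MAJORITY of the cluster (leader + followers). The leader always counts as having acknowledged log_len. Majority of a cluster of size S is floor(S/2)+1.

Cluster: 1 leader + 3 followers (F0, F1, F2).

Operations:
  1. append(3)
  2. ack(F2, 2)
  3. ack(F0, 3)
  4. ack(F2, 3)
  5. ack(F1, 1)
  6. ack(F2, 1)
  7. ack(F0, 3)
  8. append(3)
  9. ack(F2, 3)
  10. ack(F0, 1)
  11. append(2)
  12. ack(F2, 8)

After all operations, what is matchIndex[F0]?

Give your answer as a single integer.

Answer: 3

Derivation:
Op 1: append 3 -> log_len=3
Op 2: F2 acks idx 2 -> match: F0=0 F1=0 F2=2; commitIndex=0
Op 3: F0 acks idx 3 -> match: F0=3 F1=0 F2=2; commitIndex=2
Op 4: F2 acks idx 3 -> match: F0=3 F1=0 F2=3; commitIndex=3
Op 5: F1 acks idx 1 -> match: F0=3 F1=1 F2=3; commitIndex=3
Op 6: F2 acks idx 1 -> match: F0=3 F1=1 F2=3; commitIndex=3
Op 7: F0 acks idx 3 -> match: F0=3 F1=1 F2=3; commitIndex=3
Op 8: append 3 -> log_len=6
Op 9: F2 acks idx 3 -> match: F0=3 F1=1 F2=3; commitIndex=3
Op 10: F0 acks idx 1 -> match: F0=3 F1=1 F2=3; commitIndex=3
Op 11: append 2 -> log_len=8
Op 12: F2 acks idx 8 -> match: F0=3 F1=1 F2=8; commitIndex=3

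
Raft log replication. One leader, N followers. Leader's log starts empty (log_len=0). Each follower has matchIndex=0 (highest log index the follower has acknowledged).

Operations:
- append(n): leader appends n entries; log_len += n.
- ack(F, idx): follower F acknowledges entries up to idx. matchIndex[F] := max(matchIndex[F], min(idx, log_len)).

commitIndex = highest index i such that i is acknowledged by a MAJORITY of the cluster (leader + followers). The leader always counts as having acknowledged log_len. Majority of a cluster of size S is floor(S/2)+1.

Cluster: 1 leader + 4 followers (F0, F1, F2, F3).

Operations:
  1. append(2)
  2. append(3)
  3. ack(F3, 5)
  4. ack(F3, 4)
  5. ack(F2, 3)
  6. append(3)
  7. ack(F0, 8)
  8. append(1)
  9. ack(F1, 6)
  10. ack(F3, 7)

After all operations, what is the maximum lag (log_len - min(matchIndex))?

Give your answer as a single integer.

Answer: 6

Derivation:
Op 1: append 2 -> log_len=2
Op 2: append 3 -> log_len=5
Op 3: F3 acks idx 5 -> match: F0=0 F1=0 F2=0 F3=5; commitIndex=0
Op 4: F3 acks idx 4 -> match: F0=0 F1=0 F2=0 F3=5; commitIndex=0
Op 5: F2 acks idx 3 -> match: F0=0 F1=0 F2=3 F3=5; commitIndex=3
Op 6: append 3 -> log_len=8
Op 7: F0 acks idx 8 -> match: F0=8 F1=0 F2=3 F3=5; commitIndex=5
Op 8: append 1 -> log_len=9
Op 9: F1 acks idx 6 -> match: F0=8 F1=6 F2=3 F3=5; commitIndex=6
Op 10: F3 acks idx 7 -> match: F0=8 F1=6 F2=3 F3=7; commitIndex=7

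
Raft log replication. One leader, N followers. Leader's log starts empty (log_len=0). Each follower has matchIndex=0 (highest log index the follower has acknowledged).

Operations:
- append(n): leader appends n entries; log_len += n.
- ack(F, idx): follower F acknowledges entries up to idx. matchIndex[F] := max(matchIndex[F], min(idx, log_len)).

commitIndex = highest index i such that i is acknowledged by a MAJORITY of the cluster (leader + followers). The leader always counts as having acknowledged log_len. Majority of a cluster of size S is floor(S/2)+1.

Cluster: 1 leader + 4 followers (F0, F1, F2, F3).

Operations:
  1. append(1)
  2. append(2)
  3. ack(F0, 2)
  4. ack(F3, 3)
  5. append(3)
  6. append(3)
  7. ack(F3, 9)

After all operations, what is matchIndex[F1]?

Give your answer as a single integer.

Op 1: append 1 -> log_len=1
Op 2: append 2 -> log_len=3
Op 3: F0 acks idx 2 -> match: F0=2 F1=0 F2=0 F3=0; commitIndex=0
Op 4: F3 acks idx 3 -> match: F0=2 F1=0 F2=0 F3=3; commitIndex=2
Op 5: append 3 -> log_len=6
Op 6: append 3 -> log_len=9
Op 7: F3 acks idx 9 -> match: F0=2 F1=0 F2=0 F3=9; commitIndex=2

Answer: 0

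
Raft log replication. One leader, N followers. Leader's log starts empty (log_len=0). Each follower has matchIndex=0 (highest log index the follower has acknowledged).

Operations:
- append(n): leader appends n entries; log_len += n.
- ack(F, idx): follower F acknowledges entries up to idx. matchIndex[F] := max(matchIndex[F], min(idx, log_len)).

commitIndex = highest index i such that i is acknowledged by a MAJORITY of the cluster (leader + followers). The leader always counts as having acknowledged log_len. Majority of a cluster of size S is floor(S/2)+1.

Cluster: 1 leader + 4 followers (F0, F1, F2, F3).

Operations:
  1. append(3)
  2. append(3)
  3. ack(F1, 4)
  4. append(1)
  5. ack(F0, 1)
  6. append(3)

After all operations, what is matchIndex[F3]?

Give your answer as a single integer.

Answer: 0

Derivation:
Op 1: append 3 -> log_len=3
Op 2: append 3 -> log_len=6
Op 3: F1 acks idx 4 -> match: F0=0 F1=4 F2=0 F3=0; commitIndex=0
Op 4: append 1 -> log_len=7
Op 5: F0 acks idx 1 -> match: F0=1 F1=4 F2=0 F3=0; commitIndex=1
Op 6: append 3 -> log_len=10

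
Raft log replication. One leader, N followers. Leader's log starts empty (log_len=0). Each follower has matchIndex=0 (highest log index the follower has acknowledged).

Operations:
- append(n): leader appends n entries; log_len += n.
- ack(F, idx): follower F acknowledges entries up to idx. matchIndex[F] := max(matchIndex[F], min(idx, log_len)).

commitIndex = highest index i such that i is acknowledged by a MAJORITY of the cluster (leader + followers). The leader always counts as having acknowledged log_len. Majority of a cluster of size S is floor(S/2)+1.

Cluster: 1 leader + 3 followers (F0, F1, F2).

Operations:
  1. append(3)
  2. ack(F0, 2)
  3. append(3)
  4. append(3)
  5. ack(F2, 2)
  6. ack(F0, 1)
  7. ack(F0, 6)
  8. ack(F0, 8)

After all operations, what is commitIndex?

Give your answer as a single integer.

Op 1: append 3 -> log_len=3
Op 2: F0 acks idx 2 -> match: F0=2 F1=0 F2=0; commitIndex=0
Op 3: append 3 -> log_len=6
Op 4: append 3 -> log_len=9
Op 5: F2 acks idx 2 -> match: F0=2 F1=0 F2=2; commitIndex=2
Op 6: F0 acks idx 1 -> match: F0=2 F1=0 F2=2; commitIndex=2
Op 7: F0 acks idx 6 -> match: F0=6 F1=0 F2=2; commitIndex=2
Op 8: F0 acks idx 8 -> match: F0=8 F1=0 F2=2; commitIndex=2

Answer: 2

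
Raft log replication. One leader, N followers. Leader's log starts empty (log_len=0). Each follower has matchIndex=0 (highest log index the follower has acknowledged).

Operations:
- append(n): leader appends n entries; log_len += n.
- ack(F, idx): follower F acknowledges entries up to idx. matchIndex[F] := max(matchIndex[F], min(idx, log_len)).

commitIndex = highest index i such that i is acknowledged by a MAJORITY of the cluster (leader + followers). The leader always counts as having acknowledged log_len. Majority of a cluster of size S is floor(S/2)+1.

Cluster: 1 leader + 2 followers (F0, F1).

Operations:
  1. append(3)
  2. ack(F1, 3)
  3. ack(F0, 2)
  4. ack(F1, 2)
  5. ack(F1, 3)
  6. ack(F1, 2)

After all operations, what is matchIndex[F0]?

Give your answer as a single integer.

Answer: 2

Derivation:
Op 1: append 3 -> log_len=3
Op 2: F1 acks idx 3 -> match: F0=0 F1=3; commitIndex=3
Op 3: F0 acks idx 2 -> match: F0=2 F1=3; commitIndex=3
Op 4: F1 acks idx 2 -> match: F0=2 F1=3; commitIndex=3
Op 5: F1 acks idx 3 -> match: F0=2 F1=3; commitIndex=3
Op 6: F1 acks idx 2 -> match: F0=2 F1=3; commitIndex=3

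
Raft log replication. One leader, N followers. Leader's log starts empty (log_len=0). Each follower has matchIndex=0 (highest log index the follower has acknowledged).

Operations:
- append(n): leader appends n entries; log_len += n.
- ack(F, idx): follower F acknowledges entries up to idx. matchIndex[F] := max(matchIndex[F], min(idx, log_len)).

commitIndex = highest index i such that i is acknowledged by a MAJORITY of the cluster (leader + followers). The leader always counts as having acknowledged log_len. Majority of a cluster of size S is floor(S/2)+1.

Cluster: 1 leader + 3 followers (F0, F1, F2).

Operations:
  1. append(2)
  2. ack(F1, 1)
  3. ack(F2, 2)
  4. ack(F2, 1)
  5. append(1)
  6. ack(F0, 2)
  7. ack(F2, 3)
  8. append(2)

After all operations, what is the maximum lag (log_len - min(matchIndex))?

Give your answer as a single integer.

Answer: 4

Derivation:
Op 1: append 2 -> log_len=2
Op 2: F1 acks idx 1 -> match: F0=0 F1=1 F2=0; commitIndex=0
Op 3: F2 acks idx 2 -> match: F0=0 F1=1 F2=2; commitIndex=1
Op 4: F2 acks idx 1 -> match: F0=0 F1=1 F2=2; commitIndex=1
Op 5: append 1 -> log_len=3
Op 6: F0 acks idx 2 -> match: F0=2 F1=1 F2=2; commitIndex=2
Op 7: F2 acks idx 3 -> match: F0=2 F1=1 F2=3; commitIndex=2
Op 8: append 2 -> log_len=5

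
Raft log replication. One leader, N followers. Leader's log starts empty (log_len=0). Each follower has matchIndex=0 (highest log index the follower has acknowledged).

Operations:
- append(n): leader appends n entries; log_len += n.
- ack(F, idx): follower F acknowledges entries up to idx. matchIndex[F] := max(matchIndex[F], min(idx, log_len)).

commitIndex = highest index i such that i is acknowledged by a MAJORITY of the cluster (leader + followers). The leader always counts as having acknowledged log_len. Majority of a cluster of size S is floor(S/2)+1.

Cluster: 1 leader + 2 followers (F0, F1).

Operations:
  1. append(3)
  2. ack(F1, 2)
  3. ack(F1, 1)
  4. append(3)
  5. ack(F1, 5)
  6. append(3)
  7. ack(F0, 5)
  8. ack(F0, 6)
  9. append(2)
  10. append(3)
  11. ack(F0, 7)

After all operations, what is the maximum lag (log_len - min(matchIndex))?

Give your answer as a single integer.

Op 1: append 3 -> log_len=3
Op 2: F1 acks idx 2 -> match: F0=0 F1=2; commitIndex=2
Op 3: F1 acks idx 1 -> match: F0=0 F1=2; commitIndex=2
Op 4: append 3 -> log_len=6
Op 5: F1 acks idx 5 -> match: F0=0 F1=5; commitIndex=5
Op 6: append 3 -> log_len=9
Op 7: F0 acks idx 5 -> match: F0=5 F1=5; commitIndex=5
Op 8: F0 acks idx 6 -> match: F0=6 F1=5; commitIndex=6
Op 9: append 2 -> log_len=11
Op 10: append 3 -> log_len=14
Op 11: F0 acks idx 7 -> match: F0=7 F1=5; commitIndex=7

Answer: 9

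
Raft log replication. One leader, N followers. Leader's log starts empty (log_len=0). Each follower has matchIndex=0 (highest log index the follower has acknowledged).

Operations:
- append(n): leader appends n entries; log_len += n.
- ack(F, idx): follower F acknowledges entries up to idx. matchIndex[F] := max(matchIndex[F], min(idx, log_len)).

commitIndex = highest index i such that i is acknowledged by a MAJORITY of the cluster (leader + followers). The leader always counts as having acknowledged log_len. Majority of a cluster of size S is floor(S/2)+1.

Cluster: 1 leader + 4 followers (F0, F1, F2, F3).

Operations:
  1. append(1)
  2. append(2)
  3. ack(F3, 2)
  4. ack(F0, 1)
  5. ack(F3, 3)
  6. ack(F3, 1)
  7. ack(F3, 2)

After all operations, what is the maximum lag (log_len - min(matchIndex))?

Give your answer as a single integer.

Answer: 3

Derivation:
Op 1: append 1 -> log_len=1
Op 2: append 2 -> log_len=3
Op 3: F3 acks idx 2 -> match: F0=0 F1=0 F2=0 F3=2; commitIndex=0
Op 4: F0 acks idx 1 -> match: F0=1 F1=0 F2=0 F3=2; commitIndex=1
Op 5: F3 acks idx 3 -> match: F0=1 F1=0 F2=0 F3=3; commitIndex=1
Op 6: F3 acks idx 1 -> match: F0=1 F1=0 F2=0 F3=3; commitIndex=1
Op 7: F3 acks idx 2 -> match: F0=1 F1=0 F2=0 F3=3; commitIndex=1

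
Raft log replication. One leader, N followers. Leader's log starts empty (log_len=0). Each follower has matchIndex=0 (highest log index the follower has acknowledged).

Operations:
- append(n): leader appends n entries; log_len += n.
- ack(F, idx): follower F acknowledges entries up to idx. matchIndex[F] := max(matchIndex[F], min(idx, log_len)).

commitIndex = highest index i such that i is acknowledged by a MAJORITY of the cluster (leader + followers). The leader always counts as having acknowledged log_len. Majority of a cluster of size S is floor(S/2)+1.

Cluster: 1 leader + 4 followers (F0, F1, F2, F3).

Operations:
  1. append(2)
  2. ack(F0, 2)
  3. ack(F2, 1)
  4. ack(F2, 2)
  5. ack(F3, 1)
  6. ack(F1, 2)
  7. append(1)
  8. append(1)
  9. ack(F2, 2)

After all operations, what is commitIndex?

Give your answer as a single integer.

Op 1: append 2 -> log_len=2
Op 2: F0 acks idx 2 -> match: F0=2 F1=0 F2=0 F3=0; commitIndex=0
Op 3: F2 acks idx 1 -> match: F0=2 F1=0 F2=1 F3=0; commitIndex=1
Op 4: F2 acks idx 2 -> match: F0=2 F1=0 F2=2 F3=0; commitIndex=2
Op 5: F3 acks idx 1 -> match: F0=2 F1=0 F2=2 F3=1; commitIndex=2
Op 6: F1 acks idx 2 -> match: F0=2 F1=2 F2=2 F3=1; commitIndex=2
Op 7: append 1 -> log_len=3
Op 8: append 1 -> log_len=4
Op 9: F2 acks idx 2 -> match: F0=2 F1=2 F2=2 F3=1; commitIndex=2

Answer: 2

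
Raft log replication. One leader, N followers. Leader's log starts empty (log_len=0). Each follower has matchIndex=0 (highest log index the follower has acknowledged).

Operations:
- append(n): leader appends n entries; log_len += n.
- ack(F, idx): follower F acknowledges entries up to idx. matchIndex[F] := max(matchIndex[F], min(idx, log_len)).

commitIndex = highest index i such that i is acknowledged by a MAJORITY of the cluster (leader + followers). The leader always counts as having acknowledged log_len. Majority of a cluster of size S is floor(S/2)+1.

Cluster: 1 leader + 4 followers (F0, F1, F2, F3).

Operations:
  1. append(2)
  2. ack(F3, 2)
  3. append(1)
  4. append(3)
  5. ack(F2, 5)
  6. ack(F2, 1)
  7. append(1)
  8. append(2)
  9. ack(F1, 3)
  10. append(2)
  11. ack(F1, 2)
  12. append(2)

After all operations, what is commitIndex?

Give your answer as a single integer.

Answer: 3

Derivation:
Op 1: append 2 -> log_len=2
Op 2: F3 acks idx 2 -> match: F0=0 F1=0 F2=0 F3=2; commitIndex=0
Op 3: append 1 -> log_len=3
Op 4: append 3 -> log_len=6
Op 5: F2 acks idx 5 -> match: F0=0 F1=0 F2=5 F3=2; commitIndex=2
Op 6: F2 acks idx 1 -> match: F0=0 F1=0 F2=5 F3=2; commitIndex=2
Op 7: append 1 -> log_len=7
Op 8: append 2 -> log_len=9
Op 9: F1 acks idx 3 -> match: F0=0 F1=3 F2=5 F3=2; commitIndex=3
Op 10: append 2 -> log_len=11
Op 11: F1 acks idx 2 -> match: F0=0 F1=3 F2=5 F3=2; commitIndex=3
Op 12: append 2 -> log_len=13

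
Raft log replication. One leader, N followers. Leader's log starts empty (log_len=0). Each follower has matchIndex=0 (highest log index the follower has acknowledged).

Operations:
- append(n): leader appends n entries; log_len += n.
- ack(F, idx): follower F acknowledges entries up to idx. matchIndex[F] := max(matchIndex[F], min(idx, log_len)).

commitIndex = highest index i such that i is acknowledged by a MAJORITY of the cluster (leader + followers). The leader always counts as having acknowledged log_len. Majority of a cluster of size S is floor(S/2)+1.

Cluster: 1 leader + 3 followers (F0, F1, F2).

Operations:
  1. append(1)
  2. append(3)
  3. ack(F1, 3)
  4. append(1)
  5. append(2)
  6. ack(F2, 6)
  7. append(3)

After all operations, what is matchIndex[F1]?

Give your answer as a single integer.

Answer: 3

Derivation:
Op 1: append 1 -> log_len=1
Op 2: append 3 -> log_len=4
Op 3: F1 acks idx 3 -> match: F0=0 F1=3 F2=0; commitIndex=0
Op 4: append 1 -> log_len=5
Op 5: append 2 -> log_len=7
Op 6: F2 acks idx 6 -> match: F0=0 F1=3 F2=6; commitIndex=3
Op 7: append 3 -> log_len=10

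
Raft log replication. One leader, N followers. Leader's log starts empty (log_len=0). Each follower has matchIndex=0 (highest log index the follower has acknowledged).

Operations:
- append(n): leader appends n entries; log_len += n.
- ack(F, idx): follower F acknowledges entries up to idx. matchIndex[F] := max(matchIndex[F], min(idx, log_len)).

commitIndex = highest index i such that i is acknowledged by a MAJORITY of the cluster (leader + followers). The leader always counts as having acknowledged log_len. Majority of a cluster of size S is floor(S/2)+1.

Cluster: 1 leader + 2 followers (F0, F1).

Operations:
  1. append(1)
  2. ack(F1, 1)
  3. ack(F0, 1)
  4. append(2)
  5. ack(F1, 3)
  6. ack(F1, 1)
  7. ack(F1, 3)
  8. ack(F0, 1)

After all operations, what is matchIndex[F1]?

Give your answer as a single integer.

Answer: 3

Derivation:
Op 1: append 1 -> log_len=1
Op 2: F1 acks idx 1 -> match: F0=0 F1=1; commitIndex=1
Op 3: F0 acks idx 1 -> match: F0=1 F1=1; commitIndex=1
Op 4: append 2 -> log_len=3
Op 5: F1 acks idx 3 -> match: F0=1 F1=3; commitIndex=3
Op 6: F1 acks idx 1 -> match: F0=1 F1=3; commitIndex=3
Op 7: F1 acks idx 3 -> match: F0=1 F1=3; commitIndex=3
Op 8: F0 acks idx 1 -> match: F0=1 F1=3; commitIndex=3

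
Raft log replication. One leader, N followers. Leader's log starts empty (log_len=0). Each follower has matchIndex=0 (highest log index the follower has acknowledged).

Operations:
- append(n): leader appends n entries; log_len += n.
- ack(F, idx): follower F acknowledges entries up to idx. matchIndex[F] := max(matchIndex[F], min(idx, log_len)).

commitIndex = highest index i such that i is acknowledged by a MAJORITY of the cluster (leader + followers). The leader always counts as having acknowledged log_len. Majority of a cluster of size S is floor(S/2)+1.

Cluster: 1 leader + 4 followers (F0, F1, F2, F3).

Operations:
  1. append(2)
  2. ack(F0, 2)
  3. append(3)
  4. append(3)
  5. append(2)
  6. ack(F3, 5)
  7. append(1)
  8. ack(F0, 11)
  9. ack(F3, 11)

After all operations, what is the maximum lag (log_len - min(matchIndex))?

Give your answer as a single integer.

Op 1: append 2 -> log_len=2
Op 2: F0 acks idx 2 -> match: F0=2 F1=0 F2=0 F3=0; commitIndex=0
Op 3: append 3 -> log_len=5
Op 4: append 3 -> log_len=8
Op 5: append 2 -> log_len=10
Op 6: F3 acks idx 5 -> match: F0=2 F1=0 F2=0 F3=5; commitIndex=2
Op 7: append 1 -> log_len=11
Op 8: F0 acks idx 11 -> match: F0=11 F1=0 F2=0 F3=5; commitIndex=5
Op 9: F3 acks idx 11 -> match: F0=11 F1=0 F2=0 F3=11; commitIndex=11

Answer: 11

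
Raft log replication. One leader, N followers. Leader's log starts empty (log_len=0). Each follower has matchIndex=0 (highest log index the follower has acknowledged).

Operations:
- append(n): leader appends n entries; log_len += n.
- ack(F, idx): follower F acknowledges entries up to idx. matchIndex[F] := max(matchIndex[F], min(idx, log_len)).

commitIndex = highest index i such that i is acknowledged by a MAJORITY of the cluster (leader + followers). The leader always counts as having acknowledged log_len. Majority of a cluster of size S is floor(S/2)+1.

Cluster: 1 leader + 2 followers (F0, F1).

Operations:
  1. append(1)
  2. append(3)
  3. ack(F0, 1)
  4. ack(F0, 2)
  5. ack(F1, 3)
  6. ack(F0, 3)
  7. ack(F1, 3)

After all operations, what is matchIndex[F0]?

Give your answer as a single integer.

Answer: 3

Derivation:
Op 1: append 1 -> log_len=1
Op 2: append 3 -> log_len=4
Op 3: F0 acks idx 1 -> match: F0=1 F1=0; commitIndex=1
Op 4: F0 acks idx 2 -> match: F0=2 F1=0; commitIndex=2
Op 5: F1 acks idx 3 -> match: F0=2 F1=3; commitIndex=3
Op 6: F0 acks idx 3 -> match: F0=3 F1=3; commitIndex=3
Op 7: F1 acks idx 3 -> match: F0=3 F1=3; commitIndex=3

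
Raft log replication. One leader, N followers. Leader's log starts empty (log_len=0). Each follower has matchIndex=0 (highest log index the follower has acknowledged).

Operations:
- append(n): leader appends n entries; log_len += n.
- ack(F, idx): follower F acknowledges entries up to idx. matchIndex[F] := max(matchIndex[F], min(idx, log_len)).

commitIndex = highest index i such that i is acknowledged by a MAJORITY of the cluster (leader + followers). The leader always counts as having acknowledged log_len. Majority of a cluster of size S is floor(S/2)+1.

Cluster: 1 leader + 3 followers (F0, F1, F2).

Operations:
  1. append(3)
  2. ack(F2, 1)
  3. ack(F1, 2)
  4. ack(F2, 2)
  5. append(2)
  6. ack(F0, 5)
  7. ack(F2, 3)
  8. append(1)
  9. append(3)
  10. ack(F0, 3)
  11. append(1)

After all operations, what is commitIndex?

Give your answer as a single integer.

Answer: 3

Derivation:
Op 1: append 3 -> log_len=3
Op 2: F2 acks idx 1 -> match: F0=0 F1=0 F2=1; commitIndex=0
Op 3: F1 acks idx 2 -> match: F0=0 F1=2 F2=1; commitIndex=1
Op 4: F2 acks idx 2 -> match: F0=0 F1=2 F2=2; commitIndex=2
Op 5: append 2 -> log_len=5
Op 6: F0 acks idx 5 -> match: F0=5 F1=2 F2=2; commitIndex=2
Op 7: F2 acks idx 3 -> match: F0=5 F1=2 F2=3; commitIndex=3
Op 8: append 1 -> log_len=6
Op 9: append 3 -> log_len=9
Op 10: F0 acks idx 3 -> match: F0=5 F1=2 F2=3; commitIndex=3
Op 11: append 1 -> log_len=10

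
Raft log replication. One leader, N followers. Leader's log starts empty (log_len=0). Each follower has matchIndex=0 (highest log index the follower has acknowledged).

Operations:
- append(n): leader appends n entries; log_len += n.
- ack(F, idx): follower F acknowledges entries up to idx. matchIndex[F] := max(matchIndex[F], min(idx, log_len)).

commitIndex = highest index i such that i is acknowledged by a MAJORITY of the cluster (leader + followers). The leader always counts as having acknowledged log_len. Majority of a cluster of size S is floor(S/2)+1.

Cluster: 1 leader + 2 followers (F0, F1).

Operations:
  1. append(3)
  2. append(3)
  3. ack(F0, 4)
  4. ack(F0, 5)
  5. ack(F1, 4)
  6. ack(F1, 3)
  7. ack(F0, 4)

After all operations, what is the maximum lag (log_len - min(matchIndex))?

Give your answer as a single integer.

Op 1: append 3 -> log_len=3
Op 2: append 3 -> log_len=6
Op 3: F0 acks idx 4 -> match: F0=4 F1=0; commitIndex=4
Op 4: F0 acks idx 5 -> match: F0=5 F1=0; commitIndex=5
Op 5: F1 acks idx 4 -> match: F0=5 F1=4; commitIndex=5
Op 6: F1 acks idx 3 -> match: F0=5 F1=4; commitIndex=5
Op 7: F0 acks idx 4 -> match: F0=5 F1=4; commitIndex=5

Answer: 2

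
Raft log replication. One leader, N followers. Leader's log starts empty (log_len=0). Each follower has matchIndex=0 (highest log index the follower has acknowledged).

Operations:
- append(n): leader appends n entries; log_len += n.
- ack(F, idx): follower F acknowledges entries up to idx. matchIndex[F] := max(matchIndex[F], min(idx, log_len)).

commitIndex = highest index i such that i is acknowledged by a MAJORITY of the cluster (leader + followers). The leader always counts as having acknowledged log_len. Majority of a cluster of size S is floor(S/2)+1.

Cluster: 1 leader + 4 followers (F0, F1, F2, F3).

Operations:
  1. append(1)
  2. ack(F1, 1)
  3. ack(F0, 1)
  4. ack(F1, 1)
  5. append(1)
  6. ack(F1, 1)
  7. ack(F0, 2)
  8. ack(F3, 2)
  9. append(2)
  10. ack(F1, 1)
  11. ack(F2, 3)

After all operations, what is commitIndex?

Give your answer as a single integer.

Answer: 2

Derivation:
Op 1: append 1 -> log_len=1
Op 2: F1 acks idx 1 -> match: F0=0 F1=1 F2=0 F3=0; commitIndex=0
Op 3: F0 acks idx 1 -> match: F0=1 F1=1 F2=0 F3=0; commitIndex=1
Op 4: F1 acks idx 1 -> match: F0=1 F1=1 F2=0 F3=0; commitIndex=1
Op 5: append 1 -> log_len=2
Op 6: F1 acks idx 1 -> match: F0=1 F1=1 F2=0 F3=0; commitIndex=1
Op 7: F0 acks idx 2 -> match: F0=2 F1=1 F2=0 F3=0; commitIndex=1
Op 8: F3 acks idx 2 -> match: F0=2 F1=1 F2=0 F3=2; commitIndex=2
Op 9: append 2 -> log_len=4
Op 10: F1 acks idx 1 -> match: F0=2 F1=1 F2=0 F3=2; commitIndex=2
Op 11: F2 acks idx 3 -> match: F0=2 F1=1 F2=3 F3=2; commitIndex=2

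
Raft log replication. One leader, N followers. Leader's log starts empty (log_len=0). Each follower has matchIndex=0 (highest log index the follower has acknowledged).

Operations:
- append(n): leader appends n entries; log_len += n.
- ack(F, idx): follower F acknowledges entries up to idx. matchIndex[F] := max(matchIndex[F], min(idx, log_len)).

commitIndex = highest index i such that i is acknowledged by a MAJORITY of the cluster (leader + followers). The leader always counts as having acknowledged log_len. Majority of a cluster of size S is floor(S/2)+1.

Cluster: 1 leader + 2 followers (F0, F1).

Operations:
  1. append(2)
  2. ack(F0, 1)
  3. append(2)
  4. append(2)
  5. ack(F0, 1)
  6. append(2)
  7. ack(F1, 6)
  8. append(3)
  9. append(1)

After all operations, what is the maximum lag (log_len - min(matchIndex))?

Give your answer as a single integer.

Answer: 11

Derivation:
Op 1: append 2 -> log_len=2
Op 2: F0 acks idx 1 -> match: F0=1 F1=0; commitIndex=1
Op 3: append 2 -> log_len=4
Op 4: append 2 -> log_len=6
Op 5: F0 acks idx 1 -> match: F0=1 F1=0; commitIndex=1
Op 6: append 2 -> log_len=8
Op 7: F1 acks idx 6 -> match: F0=1 F1=6; commitIndex=6
Op 8: append 3 -> log_len=11
Op 9: append 1 -> log_len=12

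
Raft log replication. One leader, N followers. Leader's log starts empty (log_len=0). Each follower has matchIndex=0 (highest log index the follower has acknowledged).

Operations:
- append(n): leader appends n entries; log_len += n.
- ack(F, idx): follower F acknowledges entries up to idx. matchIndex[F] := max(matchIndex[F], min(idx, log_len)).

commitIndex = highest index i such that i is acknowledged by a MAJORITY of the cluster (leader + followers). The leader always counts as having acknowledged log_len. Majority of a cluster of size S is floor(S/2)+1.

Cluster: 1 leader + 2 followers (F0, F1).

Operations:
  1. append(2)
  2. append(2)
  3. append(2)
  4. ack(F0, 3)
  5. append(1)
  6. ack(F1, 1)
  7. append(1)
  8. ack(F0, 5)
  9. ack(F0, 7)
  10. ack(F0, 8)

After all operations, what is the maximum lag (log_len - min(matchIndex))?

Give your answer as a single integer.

Op 1: append 2 -> log_len=2
Op 2: append 2 -> log_len=4
Op 3: append 2 -> log_len=6
Op 4: F0 acks idx 3 -> match: F0=3 F1=0; commitIndex=3
Op 5: append 1 -> log_len=7
Op 6: F1 acks idx 1 -> match: F0=3 F1=1; commitIndex=3
Op 7: append 1 -> log_len=8
Op 8: F0 acks idx 5 -> match: F0=5 F1=1; commitIndex=5
Op 9: F0 acks idx 7 -> match: F0=7 F1=1; commitIndex=7
Op 10: F0 acks idx 8 -> match: F0=8 F1=1; commitIndex=8

Answer: 7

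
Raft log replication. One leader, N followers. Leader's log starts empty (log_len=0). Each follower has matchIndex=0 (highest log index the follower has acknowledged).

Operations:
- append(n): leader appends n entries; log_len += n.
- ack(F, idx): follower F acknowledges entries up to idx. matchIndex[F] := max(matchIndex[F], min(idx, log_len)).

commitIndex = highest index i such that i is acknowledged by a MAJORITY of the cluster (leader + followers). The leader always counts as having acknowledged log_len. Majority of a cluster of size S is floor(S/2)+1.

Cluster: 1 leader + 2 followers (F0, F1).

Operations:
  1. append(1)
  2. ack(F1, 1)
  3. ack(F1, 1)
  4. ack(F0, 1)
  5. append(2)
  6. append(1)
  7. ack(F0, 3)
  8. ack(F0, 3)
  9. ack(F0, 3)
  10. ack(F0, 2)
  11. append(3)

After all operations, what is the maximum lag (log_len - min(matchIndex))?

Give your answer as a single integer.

Answer: 6

Derivation:
Op 1: append 1 -> log_len=1
Op 2: F1 acks idx 1 -> match: F0=0 F1=1; commitIndex=1
Op 3: F1 acks idx 1 -> match: F0=0 F1=1; commitIndex=1
Op 4: F0 acks idx 1 -> match: F0=1 F1=1; commitIndex=1
Op 5: append 2 -> log_len=3
Op 6: append 1 -> log_len=4
Op 7: F0 acks idx 3 -> match: F0=3 F1=1; commitIndex=3
Op 8: F0 acks idx 3 -> match: F0=3 F1=1; commitIndex=3
Op 9: F0 acks idx 3 -> match: F0=3 F1=1; commitIndex=3
Op 10: F0 acks idx 2 -> match: F0=3 F1=1; commitIndex=3
Op 11: append 3 -> log_len=7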